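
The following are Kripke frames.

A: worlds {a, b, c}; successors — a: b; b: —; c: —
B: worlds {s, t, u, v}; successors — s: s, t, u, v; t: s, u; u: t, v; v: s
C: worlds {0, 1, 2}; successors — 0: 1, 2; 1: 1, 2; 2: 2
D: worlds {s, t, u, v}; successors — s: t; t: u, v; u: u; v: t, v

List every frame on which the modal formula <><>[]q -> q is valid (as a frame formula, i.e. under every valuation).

Frame correspondent (Sahlqvist): forall x forall y (x R^2 y -> exists w (yRw & x = w)) — i.e. a generalized confluence (Geach) condition.
A: condition met.
B: fails — sR²u but no w with uRw and s=w.
C: fails — 0R²1 but no w with 1Rw and 0=w.
D: fails — sR²u but no w with uRw and s=w.

A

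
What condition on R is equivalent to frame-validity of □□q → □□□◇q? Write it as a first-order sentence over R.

∀x ∀z (xR³z → ∃w (xR²w ∧ zRw))

This is a Sahlqvist (Geach-type) schema ◇^0□^2q → □^3◇^1q.
Minimal-valuation argument: fix x; take any y with xR^0y and any z with xR^3z. Set V(q) to the set of worlds R-reachable from y in exactly 2 steps. Then □^2q holds at y, so the antecedent holds at x; validity forces ◇^1q at z, giving a w with zR^1w and yR^2w.
First-order correspondent: ∀x ∀z (xR³z → ∃w (xR²w ∧ zRw)).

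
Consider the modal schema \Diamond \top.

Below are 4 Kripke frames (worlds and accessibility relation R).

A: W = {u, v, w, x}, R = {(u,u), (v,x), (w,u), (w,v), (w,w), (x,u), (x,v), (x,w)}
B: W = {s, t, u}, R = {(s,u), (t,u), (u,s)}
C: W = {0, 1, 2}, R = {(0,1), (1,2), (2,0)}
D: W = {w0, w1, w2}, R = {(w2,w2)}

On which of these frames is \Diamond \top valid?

The schema corresponds to seriality: \forall x \exists y Rxy.
A: ✓.
B: ✓.
C: ✓.
D: fails — world w0 has no successor.

A, B, C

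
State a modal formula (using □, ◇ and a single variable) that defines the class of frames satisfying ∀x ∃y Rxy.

□q → ◇q

A defining formula is □q → ◇q (the D axiom).
Suppose □q→◇q is valid. At any x set V(q)=W. Then □q at x, so ◇q at x, so x has a successor.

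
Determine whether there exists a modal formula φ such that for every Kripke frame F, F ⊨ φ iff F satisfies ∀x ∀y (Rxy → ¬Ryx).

If a class were modally definable it would be closed under surjective bounded morphisms (Goldblatt–Thomason).
The 4-cycle (worlds w0,w1,w2,w3 with w0→w1→w2→w3→w0) is asymmetric. Mapping every world to a single reflexive point • is a surjective bounded morphism, and the reflexive point is not asymmetric (R•• but asymmetry requires ¬R••).
So the class is not modally definable.

Not definable by any modal formula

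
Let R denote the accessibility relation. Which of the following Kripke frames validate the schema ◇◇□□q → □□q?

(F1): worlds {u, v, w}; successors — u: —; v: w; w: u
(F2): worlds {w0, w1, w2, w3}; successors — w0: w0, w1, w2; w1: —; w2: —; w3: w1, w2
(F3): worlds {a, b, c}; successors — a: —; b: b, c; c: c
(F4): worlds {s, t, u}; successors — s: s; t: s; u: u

(F4)

Frame correspondent (Sahlqvist): ∀x ∀y ∀z ((xR²y ∧ xR²z) → ∃w (yR²w ∧ z = w)) — i.e. a generalized confluence (Geach) condition.
(F1): fails — vR²u, vR²u but no t with uR²t and u=t.
(F2): fails — w0R²w1, w0R²w0 but no w with w1R²w and w0=w.
(F3): fails — bR²c, bR²b but no w with cR²w and b=w.
(F4): condition met.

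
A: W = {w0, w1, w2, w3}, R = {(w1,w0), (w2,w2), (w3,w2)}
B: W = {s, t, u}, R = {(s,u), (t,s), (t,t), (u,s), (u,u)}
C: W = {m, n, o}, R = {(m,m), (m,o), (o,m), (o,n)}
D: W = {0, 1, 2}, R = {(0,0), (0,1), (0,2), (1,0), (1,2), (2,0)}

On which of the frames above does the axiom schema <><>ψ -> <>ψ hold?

A

The schema corresponds to transitivity: forall x forall y forall z (Rxy & Ryz -> Rxz).
A: condition met.
B: fails — Rts and Rsu but not Rtu.
C: fails — Rom and Rmo but not Roo.
D: fails — R10 and R01 but not R11.
Valid on: A.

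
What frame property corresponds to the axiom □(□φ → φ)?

shift-reflexivity: ∀x ∀y (Rxy → Ryy)

Suppose □(□φ→φ) is valid. Take Rxy and set V(φ)={w : Ryw}. Then at y, □φ holds; since □(□φ→φ) at x, □φ→φ at y, so φ at y, i.e. Ryy.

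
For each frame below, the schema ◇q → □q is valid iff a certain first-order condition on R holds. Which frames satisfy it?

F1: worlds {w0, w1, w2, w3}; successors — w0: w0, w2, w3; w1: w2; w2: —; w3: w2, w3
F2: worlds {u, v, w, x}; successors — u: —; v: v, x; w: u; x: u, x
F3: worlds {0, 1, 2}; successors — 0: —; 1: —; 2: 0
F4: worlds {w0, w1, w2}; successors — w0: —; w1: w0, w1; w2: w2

F3

This is the axiom for partial functionality; its first-order frame correspondent is ∀x ∀y ∀z (Rxy ∧ Rxz → y = z).
F1: fails — w0 sees both w0 and w2.
F2: fails — v sees both v and x.
F3: ✓.
F4: fails — w1 sees both w0 and w1.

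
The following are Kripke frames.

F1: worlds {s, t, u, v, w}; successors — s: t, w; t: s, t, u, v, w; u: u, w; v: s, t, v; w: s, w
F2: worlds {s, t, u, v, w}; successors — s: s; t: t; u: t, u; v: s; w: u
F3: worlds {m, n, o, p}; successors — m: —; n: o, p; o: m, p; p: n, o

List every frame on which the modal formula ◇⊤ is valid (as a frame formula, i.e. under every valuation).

The schema corresponds to seriality: ∀x ∃y Rxy.
F1: satisfies the condition.
F2: satisfies the condition.
F3: fails — world m has no successor.
Valid on: F1, F2.

F1, F2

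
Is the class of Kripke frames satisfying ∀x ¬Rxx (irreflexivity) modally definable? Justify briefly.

Any modally definable frame class is closed under surjective bounded morphisms.
The 2-cycle (worlds 0,1 with 0→1→0) is irreflexive, and the map sending every world to a single reflexive point • is a surjective bounded morphism (forth: every edge maps to (•,•); back: every world has a successor). So any modal formula valid on the 2-cycle is also valid on the reflexive point, which is not irreflexive.
So no modal formula (or set of formulas) defines exactly the irreflexive frames.

Not modally definable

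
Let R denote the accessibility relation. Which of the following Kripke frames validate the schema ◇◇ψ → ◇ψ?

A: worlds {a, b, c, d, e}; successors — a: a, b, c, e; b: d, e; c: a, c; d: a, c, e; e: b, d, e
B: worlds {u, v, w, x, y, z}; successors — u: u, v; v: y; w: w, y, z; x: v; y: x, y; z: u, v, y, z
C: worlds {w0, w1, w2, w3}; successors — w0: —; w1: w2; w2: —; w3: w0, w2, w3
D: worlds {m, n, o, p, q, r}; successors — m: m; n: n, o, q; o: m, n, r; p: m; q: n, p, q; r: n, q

C

Frame correspondent (Sahlqvist): ∀x ∀y (xR²y → ∃w (y = w ∧ xRw)) — i.e. a generalized confluence (Geach) condition.
A: fails — aR²d but no w with d=w and aRw.
B: fails — uR²y but no t with y=t and uRt.
C: satisfies the condition.
D: fails — nR²m but no w with m=w and nRw.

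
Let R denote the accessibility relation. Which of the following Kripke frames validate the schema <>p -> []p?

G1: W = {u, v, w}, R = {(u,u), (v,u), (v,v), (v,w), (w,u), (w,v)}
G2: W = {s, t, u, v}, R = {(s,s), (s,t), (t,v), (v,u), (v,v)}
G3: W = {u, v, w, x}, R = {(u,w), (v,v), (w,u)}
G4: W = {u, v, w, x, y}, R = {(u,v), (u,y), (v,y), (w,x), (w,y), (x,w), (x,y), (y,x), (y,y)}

G3

This is the axiom for partial functionality; its first-order frame correspondent is forall x forall y forall z (Rxy & Rxz -> y = z).
G1: fails — v sees both u and v.
G2: fails — s sees both s and t.
G3: satisfies the condition.
G4: fails — u sees both v and y.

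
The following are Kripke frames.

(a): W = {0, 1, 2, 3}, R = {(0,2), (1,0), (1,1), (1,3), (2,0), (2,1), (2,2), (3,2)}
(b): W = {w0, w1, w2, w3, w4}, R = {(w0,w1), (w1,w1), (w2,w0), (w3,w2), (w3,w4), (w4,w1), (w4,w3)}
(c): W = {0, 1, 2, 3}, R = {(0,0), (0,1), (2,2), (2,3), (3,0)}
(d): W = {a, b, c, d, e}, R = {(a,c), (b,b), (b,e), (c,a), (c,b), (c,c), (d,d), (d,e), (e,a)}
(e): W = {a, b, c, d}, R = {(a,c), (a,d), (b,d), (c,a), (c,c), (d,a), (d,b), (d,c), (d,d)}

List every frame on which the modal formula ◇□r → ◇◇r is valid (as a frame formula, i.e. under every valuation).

This is the axiom for a generalized confluence (Geach) condition; its first-order frame correspondent is ∀x ∀y (xRy → ∃w (yRw ∧ xR²w)).
(a): condition met.
(b): condition met.
(c): fails — 0R1 but no w with 1Rw and 0R²w.
(d): condition met.
(e): condition met.
Valid on: (a), (b), (d), (e).

(a), (b), (d), (e)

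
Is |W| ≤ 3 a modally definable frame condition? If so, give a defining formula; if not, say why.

No — not modally definable

Any modally definable frame class is closed under disjoint unions.
Any modal formula valid on each of 4 disjoint one-world frames is valid on their disjoint union (validity is preserved under disjoint unions). Each one-world frame has |W|=1≤3, but the union has |W|=4.
So the class is not modally definable.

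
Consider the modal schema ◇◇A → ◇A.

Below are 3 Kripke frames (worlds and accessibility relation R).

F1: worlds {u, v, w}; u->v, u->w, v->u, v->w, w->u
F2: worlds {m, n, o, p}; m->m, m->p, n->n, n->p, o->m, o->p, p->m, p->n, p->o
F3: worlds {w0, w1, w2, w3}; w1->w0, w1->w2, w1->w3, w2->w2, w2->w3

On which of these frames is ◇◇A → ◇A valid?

F3

The schema corresponds to transitivity: ∀x ∀y ∀z (Rxy ∧ Ryz → Rxz).
F1: fails — Ruv and Rvu but not Ruu.
F2: fails — Rop and Rpn but not Ron.
F3: condition met.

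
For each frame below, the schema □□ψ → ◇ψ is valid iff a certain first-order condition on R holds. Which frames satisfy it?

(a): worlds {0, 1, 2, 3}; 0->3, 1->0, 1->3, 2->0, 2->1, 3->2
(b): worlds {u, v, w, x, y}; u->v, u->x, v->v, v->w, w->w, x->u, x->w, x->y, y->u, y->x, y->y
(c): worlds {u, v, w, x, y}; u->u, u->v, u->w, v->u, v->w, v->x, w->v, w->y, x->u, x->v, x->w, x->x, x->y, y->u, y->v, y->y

This is the axiom for a generalized confluence (Geach) condition; its first-order frame correspondent is ∀x ∃w (xR²w ∧ xRw).
(a): fails — at 0 but no w with 0R²w and 0Rw.
(b): condition met.
(c): condition met.
Valid on: (b), (c).

(b), (c)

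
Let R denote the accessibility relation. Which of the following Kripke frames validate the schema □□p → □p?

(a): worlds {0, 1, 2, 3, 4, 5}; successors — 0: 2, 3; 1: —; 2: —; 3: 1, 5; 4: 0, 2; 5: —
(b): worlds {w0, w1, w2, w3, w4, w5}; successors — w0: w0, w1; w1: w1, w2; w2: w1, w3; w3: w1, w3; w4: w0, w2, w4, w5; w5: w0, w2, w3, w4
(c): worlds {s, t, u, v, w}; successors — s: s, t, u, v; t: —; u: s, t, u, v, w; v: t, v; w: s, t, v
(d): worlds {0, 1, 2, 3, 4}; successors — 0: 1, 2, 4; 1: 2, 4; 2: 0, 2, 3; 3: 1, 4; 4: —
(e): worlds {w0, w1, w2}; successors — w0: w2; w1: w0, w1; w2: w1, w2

(b), (c), (e)

Frame correspondent (Sahlqvist): ∀x ∀y (Rxy → ∃z (Rxz ∧ Rzy)) — i.e. density.
(a): fails — R31 but no z with R3z and Rz1.
(b): holds.
(c): holds.
(d): fails — R01 but no z with R0z and Rz1.
(e): holds.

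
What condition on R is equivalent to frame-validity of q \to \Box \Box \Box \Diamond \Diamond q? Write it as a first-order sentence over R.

This is a Sahlqvist (Geach-type) schema ◇^0□^0q → □^3◇^2q.
Minimal-valuation argument: fix x; take any y with xR^0y and any z with xR^3z. Set V(q) to the set of worlds R-reachable from y in exactly 0 steps. Then □^0q holds at y, so the antecedent holds at x; validity forces ◇^2q at z, giving a w with zR^2w and yR^0w.
First-order correspondent: \forall x \forall z (x R^3 z \to \exists w (x = w \wedge z R^2 w)).

\forall x \forall z (x R^3 z \to \exists w (x = w \wedge z R^2 w))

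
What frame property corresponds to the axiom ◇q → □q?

partial functionality

Suppose ◇q→□q is valid. Take Rxy, Rxz and set V(q)={y}. Then ◇q at x, so □q at x, so q at z, i.e. z=y.
Conversely, on a frame with partial functionality the schema holds at every world under every valuation.
Frame condition: ∀x ∀y ∀z (Rxy ∧ Rxz → y = z).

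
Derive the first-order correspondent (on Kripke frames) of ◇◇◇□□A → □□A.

This is a Sahlqvist (Geach-type) schema ◇^3□^2A → □^2◇^0A.
First-order correspondent: ∀x ∀y ∀z ((xR³y ∧ xR²z) → ∃w (yR²w ∧ z = w)).

∀x ∀y ∀z ((xR³y ∧ xR²z) → ∃w (yR²w ∧ z = w))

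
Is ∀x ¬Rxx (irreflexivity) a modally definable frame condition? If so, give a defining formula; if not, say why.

Not definable by any modal formula

Modal frame validity is preserved under surjective bounded morphisms.
The 4-cycle (worlds a,b,c,d with a→b→c→d→a) is irreflexive, and the map sending every world to a single reflexive point • is a surjective bounded morphism (forth: every edge maps to (•,•); back: every world has a successor). So any modal formula valid on the 4-cycle is also valid on the reflexive point, which is not irreflexive.
So the class is not modally definable.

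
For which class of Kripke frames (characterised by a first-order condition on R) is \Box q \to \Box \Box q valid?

Transitivity

Suppose □q→□□q is valid. Take Rxy, Ryz and set V(q)={w : Rxw}. Then □q at x, so □□q at x, so □q at y, so q at z, i.e. Rxz.
Conversely, on a frame with transitivity the schema holds at every world under every valuation.
Frame condition: \forall x \forall y \forall z (Rxy \wedge Ryz \to Rxz).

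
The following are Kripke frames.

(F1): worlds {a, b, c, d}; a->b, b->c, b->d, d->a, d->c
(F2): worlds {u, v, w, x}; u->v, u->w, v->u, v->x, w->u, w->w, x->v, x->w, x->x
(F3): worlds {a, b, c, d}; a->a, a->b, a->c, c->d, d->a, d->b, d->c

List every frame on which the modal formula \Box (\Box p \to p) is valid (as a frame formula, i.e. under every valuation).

Frame correspondent (Sahlqvist): \forall x \forall y (Rxy \to Ryy) — i.e. shift-reflexivity.
(F1): fails — Rbc but not Rcc.
(F2): fails — Ruv but not Rvv.
(F3): fails — Rcd but not Rdd.

none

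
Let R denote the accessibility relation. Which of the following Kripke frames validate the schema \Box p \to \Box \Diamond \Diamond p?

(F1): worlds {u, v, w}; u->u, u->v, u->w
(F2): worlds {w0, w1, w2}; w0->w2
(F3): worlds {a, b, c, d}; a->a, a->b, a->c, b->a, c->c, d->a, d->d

The schema corresponds to a generalized confluence (Geach) condition: \forall x \forall z (xRz \to \exists w (xRw \wedge z R^2 w)).
(F1): fails — uRv but no t with uRt and vR²t.
(F2): fails — w0Rw2 but no w with w0Rw and w2R²w.
(F3): satisfies the condition.
Valid on: (F3).

(F3)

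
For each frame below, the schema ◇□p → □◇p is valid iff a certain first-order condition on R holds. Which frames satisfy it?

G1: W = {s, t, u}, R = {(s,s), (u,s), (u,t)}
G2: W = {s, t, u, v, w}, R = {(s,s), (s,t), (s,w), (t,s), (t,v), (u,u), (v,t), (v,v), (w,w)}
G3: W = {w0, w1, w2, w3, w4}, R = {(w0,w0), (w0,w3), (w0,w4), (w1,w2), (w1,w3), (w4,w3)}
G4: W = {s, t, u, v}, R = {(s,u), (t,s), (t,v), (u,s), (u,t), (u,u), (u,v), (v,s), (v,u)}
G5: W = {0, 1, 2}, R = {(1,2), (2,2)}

G5

This is the axiom for convergence; its first-order frame correspondent is ∀x ∀y ∀z (Rxy ∧ Rxz → ∃w (Ryw ∧ Rzw)).
G1: fails — Rus and Rut but s and t have no common successor.
G2: fails — Rsw and Rst but w and t have no common successor.
G3: fails — Rw0w4 and Rw0w3 but w4 and w3 have no common successor.
G4: fails — Rut and Rus but t and s have no common successor.
G5: holds.
Valid on: G5.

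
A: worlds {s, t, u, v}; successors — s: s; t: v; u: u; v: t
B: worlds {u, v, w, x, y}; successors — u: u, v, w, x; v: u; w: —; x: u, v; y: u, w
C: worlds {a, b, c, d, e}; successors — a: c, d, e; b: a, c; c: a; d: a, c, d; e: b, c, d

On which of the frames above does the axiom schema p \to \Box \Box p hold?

Frame correspondent (Sahlqvist): \forall x \forall z (x R^2 z \to \exists w (x = w \wedge z = w)) — i.e. a generalized confluence (Geach) condition.
A: satisfies the condition.
B: fails — uR²v but u ≠ v.
C: fails — aR²b but a ≠ b.
Valid on: A.

A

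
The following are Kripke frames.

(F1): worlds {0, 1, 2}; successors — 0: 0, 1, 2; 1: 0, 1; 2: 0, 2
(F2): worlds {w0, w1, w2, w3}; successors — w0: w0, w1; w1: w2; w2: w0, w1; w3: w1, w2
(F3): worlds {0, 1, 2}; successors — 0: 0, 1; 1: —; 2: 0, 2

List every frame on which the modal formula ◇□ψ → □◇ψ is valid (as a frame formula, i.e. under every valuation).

(F1)

Frame correspondent (Sahlqvist): ∀x ∀y ∀z (Rxy ∧ Rxz → ∃w (Ryw ∧ Rzw)) — i.e. convergence.
(F1): holds.
(F2): fails — Rw0w1 and Rw0w0 but w1 and w0 have no common successor.
(F3): fails — R00 and R01 but 0 and 1 have no common successor.
Valid on: (F1).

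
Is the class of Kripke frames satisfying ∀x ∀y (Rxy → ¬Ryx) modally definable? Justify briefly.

Any modally definable frame class is closed under surjective bounded morphisms.
The 4-cycle (worlds 0,1,2,3 with 0→1→2→3→0) is asymmetric. Mapping every world to a single reflexive point • is a surjective bounded morphism, and the reflexive point is not asymmetric (R•• but asymmetry requires ¬R••).
So no modal formula (or set of formulas) defines exactly the asymmetric frames.

Not modally definable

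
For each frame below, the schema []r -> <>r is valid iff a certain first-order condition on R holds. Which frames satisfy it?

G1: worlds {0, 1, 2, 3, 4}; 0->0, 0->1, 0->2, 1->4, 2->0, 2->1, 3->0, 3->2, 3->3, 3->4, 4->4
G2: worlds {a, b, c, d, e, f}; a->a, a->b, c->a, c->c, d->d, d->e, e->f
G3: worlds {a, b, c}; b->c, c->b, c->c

This is the axiom for seriality; its first-order frame correspondent is forall x exists y Rxy.
G1: satisfies the condition.
G2: fails — world b has no successor.
G3: fails — world a has no successor.

G1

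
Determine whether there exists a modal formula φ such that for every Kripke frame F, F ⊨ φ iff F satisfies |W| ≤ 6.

No

If a class were modally definable it would be closed under disjoint unions (Goldblatt–Thomason).
Any modal formula valid on each of 7 disjoint one-world frames is valid on their disjoint union (validity is preserved under disjoint unions). Each one-world frame has |W|=1≤6, but the union has |W|=7.
So no modal formula (or set of formulas) defines exactly the |W|≤6 frames.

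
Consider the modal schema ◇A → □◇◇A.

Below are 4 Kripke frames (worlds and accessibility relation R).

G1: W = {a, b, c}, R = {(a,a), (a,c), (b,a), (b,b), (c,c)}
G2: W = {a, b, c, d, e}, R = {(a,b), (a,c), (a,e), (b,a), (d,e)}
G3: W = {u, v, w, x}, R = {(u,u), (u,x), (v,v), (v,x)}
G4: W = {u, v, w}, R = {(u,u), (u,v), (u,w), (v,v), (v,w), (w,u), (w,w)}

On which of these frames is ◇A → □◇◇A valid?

G4

Frame correspondent (Sahlqvist): ∀x ∀y ∀z ((xRy ∧ xRz) → ∃w (y = w ∧ zR²w)) — i.e. a generalized confluence (Geach) condition.
G1: fails — aRa, aRc but no w with a=w and cR²w.
G2: fails — aRb, aRc but no w with b=w and cR²w.
G3: fails — uRu, uRx but no t with u=t and xR²t.
G4: ✓.
Valid on: G4.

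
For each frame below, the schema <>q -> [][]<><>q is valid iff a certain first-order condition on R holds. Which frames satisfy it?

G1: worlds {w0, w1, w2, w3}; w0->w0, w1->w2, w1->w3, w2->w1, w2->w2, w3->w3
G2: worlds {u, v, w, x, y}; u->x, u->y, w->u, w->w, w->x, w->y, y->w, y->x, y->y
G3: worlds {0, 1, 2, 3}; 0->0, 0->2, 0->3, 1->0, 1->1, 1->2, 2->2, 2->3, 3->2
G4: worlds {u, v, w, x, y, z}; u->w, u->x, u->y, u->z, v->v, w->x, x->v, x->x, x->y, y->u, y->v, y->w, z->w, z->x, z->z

none

Frame correspondent (Sahlqvist): forall x forall y forall z ((xRy & x R^2 z) -> exists w (y = w & z R^2 w)) — i.e. a generalized confluence (Geach) condition.
G1: fails — w1Rw2, w1R²w3 but no w with w2=w and w3R²w.
G2: fails — uRx, uR²x but no t with x=t and xR²t.
G3: fails — 0R0, 0R²2 but no w with 0=w and 2R²w.
G4: fails — uRw, uR²v but no t with w=t and vR²t.
Valid on no frame.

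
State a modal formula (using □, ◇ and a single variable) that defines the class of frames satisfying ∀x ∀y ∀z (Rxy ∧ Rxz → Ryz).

The condition is the Euclidean property. The 5 schema ◇q → □◇q defines it.
Suppose ◇q→□◇q is valid. Take Rxy, Rxz and set V(q)={y}. Then ◇q at x, so □◇q at x, so ◇q at z, so some w with Rzw has q; w=y, i.e. Rzy. By symmetry of the argument, Ryz.

◇q → □◇q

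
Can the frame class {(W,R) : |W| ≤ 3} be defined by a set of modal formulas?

Any modally definable frame class is closed under disjoint unions.
Any modal formula valid on each of 4 disjoint one-world frames is valid on their disjoint union (validity is preserved under disjoint unions). Each one-world frame has |W|=1≤3, but the union has |W|=4.
So no modal formula (or set of formulas) defines exactly the |W|≤3 frames.

Not modally definable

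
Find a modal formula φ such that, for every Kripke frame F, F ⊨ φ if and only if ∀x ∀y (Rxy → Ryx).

This is symmetry; the standard corresponding axiom is B: ψ → □◇ψ.
Suppose ψ→□◇ψ is valid. Take Rxy and set V(ψ)={x}. Then ψ at x, so □◇ψ at x, so ◇ψ at y, so some z with Ryz has ψ; z=x, i.e. Ryx.

ψ → □◇ψ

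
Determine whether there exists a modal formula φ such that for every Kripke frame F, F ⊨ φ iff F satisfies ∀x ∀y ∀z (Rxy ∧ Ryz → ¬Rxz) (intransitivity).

No — not modally definable

Any modally definable frame class is closed under surjective bounded morphisms.
The 5-cycle (worlds s,t,u,v,w with s→t→u→v→w→s) is intransitive. Mapping every world to a single reflexive point • is a surjective bounded morphism; the reflexive point is not intransitive (R••∧R•• but R••).
Hence intransitivity is not modally definable.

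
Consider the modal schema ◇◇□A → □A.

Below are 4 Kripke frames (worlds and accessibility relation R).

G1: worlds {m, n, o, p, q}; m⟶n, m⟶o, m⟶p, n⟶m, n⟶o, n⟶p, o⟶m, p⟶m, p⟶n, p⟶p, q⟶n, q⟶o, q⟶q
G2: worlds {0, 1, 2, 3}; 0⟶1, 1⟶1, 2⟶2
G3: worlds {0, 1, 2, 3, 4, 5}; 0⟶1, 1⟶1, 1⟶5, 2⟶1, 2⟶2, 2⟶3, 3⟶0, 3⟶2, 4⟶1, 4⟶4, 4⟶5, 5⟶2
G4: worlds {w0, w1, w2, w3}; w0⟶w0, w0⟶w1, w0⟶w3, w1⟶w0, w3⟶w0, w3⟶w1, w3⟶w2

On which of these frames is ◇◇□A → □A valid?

Frame correspondent (Sahlqvist): ∀x ∀y ∀z ((xR²y ∧ xRz) → ∃w (yRw ∧ z = w)) — i.e. a generalized confluence (Geach) condition.
G1: fails — mR²n, mRn but no w with nRw and n=w.
G2: ✓.
G3: fails — 0R²5, 0R1 but no w with 5Rw and 1=w.
G4: fails — w0R²w1, w0Rw1 but no w with w1Rw and w1=w.

G2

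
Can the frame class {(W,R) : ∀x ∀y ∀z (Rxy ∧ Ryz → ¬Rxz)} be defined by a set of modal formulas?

No — not modally definable

If a class were modally definable it would be closed under surjective bounded morphisms (Goldblatt–Thomason).
The 5-cycle (worlds w0,w1,w2,w3,w4 with w0→w1→w2→w3→w4→w0) is intransitive. Mapping every world to a single reflexive point • is a surjective bounded morphism; the reflexive point is not intransitive (R••∧R•• but R••).
Hence intransitivity is not modally definable.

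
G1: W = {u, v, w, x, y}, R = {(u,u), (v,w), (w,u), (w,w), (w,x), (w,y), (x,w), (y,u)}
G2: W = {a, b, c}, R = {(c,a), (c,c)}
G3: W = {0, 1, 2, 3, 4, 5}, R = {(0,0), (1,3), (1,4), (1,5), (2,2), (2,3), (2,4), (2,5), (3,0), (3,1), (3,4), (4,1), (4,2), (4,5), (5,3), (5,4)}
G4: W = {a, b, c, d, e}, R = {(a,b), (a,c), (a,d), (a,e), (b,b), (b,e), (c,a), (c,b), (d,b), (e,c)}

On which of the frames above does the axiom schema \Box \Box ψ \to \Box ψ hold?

This is the axiom for density; its first-order frame correspondent is \forall x \forall y (Rxy \to \exists z (Rxz \wedge Rzy)).
G1: condition met.
G2: condition met.
G3: fails — R53 but no z with R5z and Rz3.
G4: fails — Rec but no z with Rez and Rzc.
Valid on: G1, G2.

G1, G2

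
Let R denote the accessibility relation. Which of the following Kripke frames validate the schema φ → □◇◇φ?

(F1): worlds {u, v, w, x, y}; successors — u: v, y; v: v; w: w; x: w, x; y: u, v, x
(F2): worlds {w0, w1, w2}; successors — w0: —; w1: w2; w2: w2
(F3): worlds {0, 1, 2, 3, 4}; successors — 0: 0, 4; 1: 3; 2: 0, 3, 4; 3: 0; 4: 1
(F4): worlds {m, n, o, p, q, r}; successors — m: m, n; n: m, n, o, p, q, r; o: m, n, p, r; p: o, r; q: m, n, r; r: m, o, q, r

The schema corresponds to a generalized confluence (Geach) condition: ∀x ∀z (xRz → ∃w (x = w ∧ zR²w)).
(F1): fails — uRv but no t with u=t and vR²t.
(F2): fails — w1Rw2 but no w with w1=w and w2R²w.
(F3): fails — 0R4 but no w with 0=w and 4R²w.
(F4): satisfies the condition.
Valid on: (F4).

(F4)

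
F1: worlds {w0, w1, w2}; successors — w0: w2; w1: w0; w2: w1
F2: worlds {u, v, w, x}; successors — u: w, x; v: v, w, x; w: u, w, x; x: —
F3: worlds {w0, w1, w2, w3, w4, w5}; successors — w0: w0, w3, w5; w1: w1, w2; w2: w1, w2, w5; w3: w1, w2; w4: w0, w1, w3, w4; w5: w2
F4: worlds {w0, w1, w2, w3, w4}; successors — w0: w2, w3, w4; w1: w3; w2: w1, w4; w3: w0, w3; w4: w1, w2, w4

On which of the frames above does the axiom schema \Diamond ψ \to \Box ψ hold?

F1

This is the axiom for partial functionality; its first-order frame correspondent is \forall x \forall y \forall z (Rxy \wedge Rxz \to y = z).
F1: ✓.
F2: fails — u sees both w and x.
F3: fails — w0 sees both w0 and w3.
F4: fails — w0 sees both w2 and w3.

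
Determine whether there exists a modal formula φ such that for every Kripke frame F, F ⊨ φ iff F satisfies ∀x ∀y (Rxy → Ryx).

Yes: it is symmetry, defined by the B schema r → □◇r.
Suppose r→□◇r is valid. Take Rxy and set V(r)={x}. Then r at x, so □◇r at x, so ◇r at y, so some z with Ryz has r; z=x, i.e. Ryx.

Definable; r → □◇r defines it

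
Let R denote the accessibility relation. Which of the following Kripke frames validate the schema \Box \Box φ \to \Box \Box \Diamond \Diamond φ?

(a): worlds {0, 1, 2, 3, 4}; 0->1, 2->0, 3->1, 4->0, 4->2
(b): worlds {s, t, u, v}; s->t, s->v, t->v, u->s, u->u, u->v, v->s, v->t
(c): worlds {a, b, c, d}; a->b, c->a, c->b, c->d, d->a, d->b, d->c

This is the axiom for a generalized confluence (Geach) condition; its first-order frame correspondent is \forall x \forall z (x R^2 z \to \exists w (x R^2 w \wedge z R^2 w)).
(a): fails — 2R²1 but no w with 2R²w and 1R²w.
(b): condition met.
(c): fails — cR²a but no w with cR²w and aR²w.
Valid on: (b).

(b)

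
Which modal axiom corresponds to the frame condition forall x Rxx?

□p → p

A defining formula is □p → p (the T axiom).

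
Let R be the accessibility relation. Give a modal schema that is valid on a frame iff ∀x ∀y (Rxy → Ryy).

A defining formula is □(□ψ → ψ) (the T□ axiom).
Suppose □(□ψ→ψ) is valid. Take Rxy and set V(ψ)={w : Ryw}. Then at y, □ψ holds; since □(□ψ→ψ) at x, □ψ→ψ at y, so ψ at y, i.e. Ryy.

□(□ψ → ψ)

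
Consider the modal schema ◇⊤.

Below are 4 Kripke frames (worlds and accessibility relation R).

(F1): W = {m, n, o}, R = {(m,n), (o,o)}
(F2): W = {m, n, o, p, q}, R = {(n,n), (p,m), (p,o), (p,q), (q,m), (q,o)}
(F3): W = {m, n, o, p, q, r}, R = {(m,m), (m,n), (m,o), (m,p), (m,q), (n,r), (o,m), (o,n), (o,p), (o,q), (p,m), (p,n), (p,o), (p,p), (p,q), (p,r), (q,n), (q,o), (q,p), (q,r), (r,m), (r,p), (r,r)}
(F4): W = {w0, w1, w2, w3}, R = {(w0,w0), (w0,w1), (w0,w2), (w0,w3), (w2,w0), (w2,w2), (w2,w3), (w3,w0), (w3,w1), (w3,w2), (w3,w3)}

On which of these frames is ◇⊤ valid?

This is the axiom for seriality; its first-order frame correspondent is ∀x ∃y Rxy.
(F1): fails — world n has no successor.
(F2): fails — world m has no successor.
(F3): satisfies the condition.
(F4): fails — world w1 has no successor.
Valid on: (F3).

(F3)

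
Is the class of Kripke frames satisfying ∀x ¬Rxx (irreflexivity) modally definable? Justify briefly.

Not modally definable

Any modally definable frame class is closed under surjective bounded morphisms.
The 3-cycle (worlds w0,w1,w2 with w0→w1→w2→w0) is irreflexive, and the map sending every world to a single reflexive point • is a surjective bounded morphism (forth: every edge maps to (•,•); back: every world has a successor). So any modal formula valid on the 3-cycle is also valid on the reflexive point, which is not irreflexive.
Hence irreflexivity is not modally definable.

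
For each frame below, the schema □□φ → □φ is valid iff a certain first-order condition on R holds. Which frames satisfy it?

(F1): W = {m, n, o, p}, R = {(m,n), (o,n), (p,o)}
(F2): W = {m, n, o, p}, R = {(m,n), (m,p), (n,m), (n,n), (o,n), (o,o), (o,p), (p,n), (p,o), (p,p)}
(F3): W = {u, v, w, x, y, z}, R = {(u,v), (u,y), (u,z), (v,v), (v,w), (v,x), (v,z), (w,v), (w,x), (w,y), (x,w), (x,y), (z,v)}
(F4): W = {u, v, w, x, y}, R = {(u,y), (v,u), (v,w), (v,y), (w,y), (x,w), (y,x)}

(F2)

Frame correspondent (Sahlqvist): ∀x ∀y (Rxy → ∃z (Rxz ∧ Rzy)) — i.e. density.
(F1): fails — Ron but no z with Roz and Rzn.
(F2): satisfies the condition.
(F3): fails — Rxw but no t with Rxt and Rtw.
(F4): fails — Rxw but no z with Rxz and Rzw.
Valid on: (F2).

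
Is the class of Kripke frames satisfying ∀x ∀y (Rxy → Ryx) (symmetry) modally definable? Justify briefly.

Yes, by q → □◇q

The condition is symmetry. A defining modal formula is q → □◇q.
Suppose q→□◇q is valid. Take Rxy and set V(q)={x}. Then q at x, so □◇q at x, so ◇q at y, so some z with Ryz has q; z=x, i.e. Ryx.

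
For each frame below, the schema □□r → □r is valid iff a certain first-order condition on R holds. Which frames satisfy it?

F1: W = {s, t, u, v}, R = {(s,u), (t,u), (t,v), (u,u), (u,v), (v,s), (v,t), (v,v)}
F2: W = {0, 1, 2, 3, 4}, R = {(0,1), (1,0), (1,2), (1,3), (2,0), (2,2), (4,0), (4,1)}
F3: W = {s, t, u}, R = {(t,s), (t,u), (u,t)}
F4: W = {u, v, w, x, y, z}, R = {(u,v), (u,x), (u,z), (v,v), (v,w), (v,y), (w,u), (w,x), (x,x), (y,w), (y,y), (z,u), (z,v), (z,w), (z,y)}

The schema corresponds to density: ∀x ∀y (Rxy → ∃z (Rxz ∧ Rzy)).
F1: condition met.
F2: fails — R01 but no z with R0z and Rz1.
F3: fails — Rtu but no z with Rtz and Rzu.
F4: fails — Ruz but no t with Rut and Rtz.
Valid on: F1.

F1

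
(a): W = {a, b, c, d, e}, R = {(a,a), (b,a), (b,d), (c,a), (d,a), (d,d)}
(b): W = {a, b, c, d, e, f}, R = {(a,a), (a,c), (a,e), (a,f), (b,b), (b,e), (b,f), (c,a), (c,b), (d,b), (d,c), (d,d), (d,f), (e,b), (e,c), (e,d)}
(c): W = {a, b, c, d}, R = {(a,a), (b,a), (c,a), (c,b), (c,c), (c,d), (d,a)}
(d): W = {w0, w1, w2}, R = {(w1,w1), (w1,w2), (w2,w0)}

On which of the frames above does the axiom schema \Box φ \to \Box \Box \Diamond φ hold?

(a), (c)

Frame correspondent (Sahlqvist): \forall x \forall z (x R^2 z \to \exists w (xRw \wedge zRw)) — i.e. a generalized confluence (Geach) condition.
(a): holds.
(b): fails — aR²f but no w with aRw and fRw.
(c): holds.
(d): fails — w1R²w0 but no w with w1Rw and w0Rw.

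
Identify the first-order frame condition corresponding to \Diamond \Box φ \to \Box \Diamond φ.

Suppose ◇□φ→□◇φ is valid. Take Rxy, Rxz and set V(φ)={w : Ryw}. Then □φ at y so ◇□φ at x, so □◇φ at x, so ◇φ at z, giving w with Rzw and Ryw.

Convergence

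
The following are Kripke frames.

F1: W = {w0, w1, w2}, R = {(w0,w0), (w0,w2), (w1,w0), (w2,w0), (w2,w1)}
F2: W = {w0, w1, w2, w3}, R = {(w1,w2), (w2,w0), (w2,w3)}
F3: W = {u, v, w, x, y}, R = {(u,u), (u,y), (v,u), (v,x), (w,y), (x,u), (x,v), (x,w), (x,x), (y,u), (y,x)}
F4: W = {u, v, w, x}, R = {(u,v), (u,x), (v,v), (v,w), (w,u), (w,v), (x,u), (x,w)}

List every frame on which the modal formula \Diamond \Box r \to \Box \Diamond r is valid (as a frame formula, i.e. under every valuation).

The schema corresponds to convergence: \forall x \forall y \forall z (Rxy \wedge Rxz \to \exists w (Ryw \wedge Rzw)).
F1: holds.
F2: fails — Rw2w0 and Rw2w0 but w0 and w0 have no common successor.
F3: fails — Rxw and Rxx but w and x have no common successor.
F4: holds.
Valid on: F1, F4.

F1, F4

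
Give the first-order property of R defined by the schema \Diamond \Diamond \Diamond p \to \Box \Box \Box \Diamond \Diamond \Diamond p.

This is a Sahlqvist (Geach-type) schema ◇^3□^0p → □^3◇^3p.
Minimal-valuation argument: fix x; take any y with xR^3y and any z with xR^3z. Set V(p) to the set of worlds R-reachable from y in exactly 0 steps. Then □^0p holds at y, so the antecedent holds at x; validity forces ◇^3p at z, giving a w with zR^3w and yR^0w.
First-order correspondent: \forall x \forall y \forall z ((x R^3 y \wedge x R^3 z) \to \exists w (y = w \wedge z R^3 w)).

\forall x \forall y \forall z ((x R^3 y \wedge x R^3 z) \to \exists w (y = w \wedge z R^3 w))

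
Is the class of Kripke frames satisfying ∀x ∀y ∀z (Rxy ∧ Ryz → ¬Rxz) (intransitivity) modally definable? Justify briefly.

Modal frame validity is preserved under surjective bounded morphisms.
The 3-cycle (worlds a,b,c with a→b→c→a) is intransitive. Mapping every world to a single reflexive point • is a surjective bounded morphism; the reflexive point is not intransitive (R••∧R•• but R••).
Hence intransitivity is not modally definable.

No — not modally definable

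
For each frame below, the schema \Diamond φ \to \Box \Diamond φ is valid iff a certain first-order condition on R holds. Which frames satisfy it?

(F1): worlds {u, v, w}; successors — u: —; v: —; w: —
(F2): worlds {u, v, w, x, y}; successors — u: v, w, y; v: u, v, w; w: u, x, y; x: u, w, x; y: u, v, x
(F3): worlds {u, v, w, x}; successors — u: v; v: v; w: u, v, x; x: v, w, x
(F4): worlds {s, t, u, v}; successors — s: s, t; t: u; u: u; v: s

This is the axiom for the Euclidean property; its first-order frame correspondent is \forall x \forall y \forall z (Rxy \wedge Rxz \to Ryz).
(F1): satisfies the condition.
(F2): fails — Ruv and Ruy but not Rvy.
(F3): fails — Rwu and Rwu but not Ruu.
(F4): fails — Rst and Rss but not Rts.

(F1)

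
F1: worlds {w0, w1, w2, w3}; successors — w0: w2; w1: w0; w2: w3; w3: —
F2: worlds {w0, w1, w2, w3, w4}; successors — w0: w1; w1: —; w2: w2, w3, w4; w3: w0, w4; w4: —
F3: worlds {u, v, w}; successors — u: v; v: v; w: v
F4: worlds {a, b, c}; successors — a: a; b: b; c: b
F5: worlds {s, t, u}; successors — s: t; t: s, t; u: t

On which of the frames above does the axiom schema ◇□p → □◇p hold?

This is the axiom for convergence; its first-order frame correspondent is ∀x ∀y ∀z (Rxy ∧ Rxz → ∃w (Ryw ∧ Rzw)).
F1: fails — Rw2w3 and Rw2w3 but w3 and w3 have no common successor.
F2: fails — Rw0w1 and Rw0w1 but w1 and w1 have no common successor.
F3: ✓.
F4: ✓.
F5: ✓.
Valid on: F3, F4, F5.

F3, F4, F5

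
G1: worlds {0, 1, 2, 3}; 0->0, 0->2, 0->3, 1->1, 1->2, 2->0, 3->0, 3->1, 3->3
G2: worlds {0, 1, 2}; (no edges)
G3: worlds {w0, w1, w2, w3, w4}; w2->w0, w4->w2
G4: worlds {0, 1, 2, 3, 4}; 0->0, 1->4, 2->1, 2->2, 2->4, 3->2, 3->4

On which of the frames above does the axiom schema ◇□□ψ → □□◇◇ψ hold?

G1, G2

Frame correspondent (Sahlqvist): ∀x ∀y ∀z ((xRy ∧ xR²z) → ∃w (yR²w ∧ zR²w)) — i.e. a generalized confluence (Geach) condition.
G1: ✓.
G2: ✓.
G3: fails — w4Rw2, w4R²w0 but no w with w2R²w and w0R²w.
G4: fails — 2R1, 2R²1 but no w with 1R²w and 1R²w.
Valid on: G1, G2.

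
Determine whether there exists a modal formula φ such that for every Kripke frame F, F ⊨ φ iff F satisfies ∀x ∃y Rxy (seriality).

Definable; □q → ◇q defines it

This is a Sahlqvist condition; the D axiom □q → ◇q defines it.
Suppose □q→◇q is valid. At any x set V(q)=W. Then □q at x, so ◇q at x, so x has a successor.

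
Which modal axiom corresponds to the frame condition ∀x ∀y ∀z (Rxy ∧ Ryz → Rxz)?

□ψ → □□ψ

A defining formula is □ψ → □□ψ (the 4 axiom).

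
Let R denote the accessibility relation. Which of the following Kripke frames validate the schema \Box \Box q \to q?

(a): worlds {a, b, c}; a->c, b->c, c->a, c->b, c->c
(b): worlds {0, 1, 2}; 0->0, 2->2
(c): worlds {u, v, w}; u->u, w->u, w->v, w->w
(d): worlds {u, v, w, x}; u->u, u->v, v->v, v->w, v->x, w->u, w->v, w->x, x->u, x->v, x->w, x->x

The schema corresponds to a generalized confluence (Geach) condition: \forall x \exists w (x R^2 w \wedge x = w).
(a): satisfies the condition.
(b): fails — at 1 but no w with 1R²w and 1=w.
(c): fails — at v but no t with vR²t and v=t.
(d): satisfies the condition.
Valid on: (a), (d).

(a), (d)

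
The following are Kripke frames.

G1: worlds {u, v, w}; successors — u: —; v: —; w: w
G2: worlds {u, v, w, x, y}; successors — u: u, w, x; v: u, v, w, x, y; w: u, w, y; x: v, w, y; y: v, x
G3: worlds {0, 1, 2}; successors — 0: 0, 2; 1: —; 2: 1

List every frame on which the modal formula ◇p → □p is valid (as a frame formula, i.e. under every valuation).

Frame correspondent (Sahlqvist): ∀x ∀y ∀z (Rxy ∧ Rxz → y = z) — i.e. partial functionality.
G1: satisfies the condition.
G2: fails — u sees both u and w.
G3: fails — 0 sees both 0 and 2.
Valid on: G1.

G1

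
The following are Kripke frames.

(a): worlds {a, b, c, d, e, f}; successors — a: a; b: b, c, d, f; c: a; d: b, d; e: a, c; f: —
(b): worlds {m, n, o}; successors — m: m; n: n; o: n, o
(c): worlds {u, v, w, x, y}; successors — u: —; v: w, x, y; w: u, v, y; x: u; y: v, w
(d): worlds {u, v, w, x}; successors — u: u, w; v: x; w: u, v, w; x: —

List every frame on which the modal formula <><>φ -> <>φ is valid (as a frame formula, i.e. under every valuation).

(b)

This is the axiom for transitivity; its first-order frame correspondent is forall x forall y forall z (Rxy & Ryz -> Rxz).
(a): fails — Rbc and Rca but not Rba.
(b): holds.
(c): fails — Rvw and Rwu but not Rvu.
(d): fails — Ruw and Rwv but not Ruv.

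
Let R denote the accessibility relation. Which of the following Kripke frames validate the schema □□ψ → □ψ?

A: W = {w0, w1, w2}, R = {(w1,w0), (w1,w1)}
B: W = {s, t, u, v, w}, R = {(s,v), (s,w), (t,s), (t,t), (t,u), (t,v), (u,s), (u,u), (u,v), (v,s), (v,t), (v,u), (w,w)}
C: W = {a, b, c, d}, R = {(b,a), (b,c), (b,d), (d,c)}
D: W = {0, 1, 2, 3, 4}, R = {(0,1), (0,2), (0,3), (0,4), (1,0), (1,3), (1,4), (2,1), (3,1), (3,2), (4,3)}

The schema corresponds to density: ∀x ∀y (Rxy → ∃z (Rxz ∧ Rzy)).
A: condition met.
B: fails — Rsv but no z with Rsz and Rzv.
C: fails — Rba but no z with Rbz and Rza.
D: fails — R10 but no z with R1z and Rz0.
Valid on: A.

A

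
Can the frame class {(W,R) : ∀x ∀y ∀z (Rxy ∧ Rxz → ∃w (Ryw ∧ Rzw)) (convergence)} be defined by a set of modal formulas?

Yes: it is convergence, defined by the .2 schema ◇□p → □◇p.
Suppose ◇□p→□◇p is valid. Take Rxy, Rxz and set V(p)={w : Ryw}. Then □p at y so ◇□p at x, so □◇p at x, so ◇p at z, giving w with Rzw and Ryw.

Yes, by ◇□p → □◇p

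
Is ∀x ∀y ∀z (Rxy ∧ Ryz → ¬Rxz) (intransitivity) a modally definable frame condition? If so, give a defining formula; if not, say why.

No

Modal frame validity is preserved under surjective bounded morphisms.
The 3-cycle (worlds 0,1,2 with 0→1→2→0) is intransitive. Mapping every world to a single reflexive point • is a surjective bounded morphism; the reflexive point is not intransitive (R••∧R•• but R••).
Hence intransitivity is not modally definable.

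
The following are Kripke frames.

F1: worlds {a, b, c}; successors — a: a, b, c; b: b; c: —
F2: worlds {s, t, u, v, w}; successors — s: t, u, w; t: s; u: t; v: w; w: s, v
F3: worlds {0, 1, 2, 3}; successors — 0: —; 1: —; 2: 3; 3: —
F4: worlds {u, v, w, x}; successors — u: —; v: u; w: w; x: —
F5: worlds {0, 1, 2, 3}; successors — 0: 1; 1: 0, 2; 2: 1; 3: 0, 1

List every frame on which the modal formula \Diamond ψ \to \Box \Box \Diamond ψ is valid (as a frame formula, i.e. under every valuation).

F3, F4

The schema corresponds to a generalized confluence (Geach) condition: \forall x \forall y \forall z ((xRy \wedge x R^2 z) \to \exists w (y = w \wedge zRw)).
F1: fails — aRa, aR²b but no w with a=w and bRw.
F2: fails — sRt, sR²t but no w* with t=w* and tRw*.
F3: ✓.
F4: ✓.
F5: fails — 3R0, 3R²0 but no w with 0=w and 0Rw.
Valid on: F3, F4.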